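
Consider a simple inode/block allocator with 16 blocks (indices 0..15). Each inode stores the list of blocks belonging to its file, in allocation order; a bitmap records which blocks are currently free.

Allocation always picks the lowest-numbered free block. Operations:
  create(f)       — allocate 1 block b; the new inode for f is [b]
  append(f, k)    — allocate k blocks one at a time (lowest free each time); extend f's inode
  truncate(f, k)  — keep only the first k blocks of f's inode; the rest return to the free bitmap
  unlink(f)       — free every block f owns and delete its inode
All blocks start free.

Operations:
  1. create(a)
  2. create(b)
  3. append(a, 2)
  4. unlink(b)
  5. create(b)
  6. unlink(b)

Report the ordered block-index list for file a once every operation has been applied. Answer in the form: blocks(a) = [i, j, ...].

create(a): bitmap=F............... | a=[0]
create(b): bitmap=FF.............. | a=[0] b=[1]
append(a, 2): bitmap=FFFF............ | a=[0, 2, 3] b=[1]
unlink(b): bitmap=F.FF............ | a=[0, 2, 3]
create(b): bitmap=FFFF............ | a=[0, 2, 3] b=[1]
unlink(b): bitmap=F.FF............ | a=[0, 2, 3]

blocks(a) = [0, 2, 3]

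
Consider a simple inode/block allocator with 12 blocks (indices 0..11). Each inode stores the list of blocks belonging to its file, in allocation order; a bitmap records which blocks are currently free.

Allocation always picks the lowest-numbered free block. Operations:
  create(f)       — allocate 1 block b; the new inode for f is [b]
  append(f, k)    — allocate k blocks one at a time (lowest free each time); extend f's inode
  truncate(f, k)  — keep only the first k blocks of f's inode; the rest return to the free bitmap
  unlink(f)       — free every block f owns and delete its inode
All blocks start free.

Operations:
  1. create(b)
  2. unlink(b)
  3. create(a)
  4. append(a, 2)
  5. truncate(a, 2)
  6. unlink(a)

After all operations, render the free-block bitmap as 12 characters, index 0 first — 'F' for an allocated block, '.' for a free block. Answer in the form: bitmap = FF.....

after create(b) → b:[0]  free=[F...........]
after unlink(b) →   free=[............]
after create(a) → a:[0]  free=[F...........]
after append(a, 2) → a:[0, 1, 2]  free=[FFF.........]
after truncate(a, 2) → a:[0, 1]  free=[FF..........]
after unlink(a) →   free=[............]

bitmap = ............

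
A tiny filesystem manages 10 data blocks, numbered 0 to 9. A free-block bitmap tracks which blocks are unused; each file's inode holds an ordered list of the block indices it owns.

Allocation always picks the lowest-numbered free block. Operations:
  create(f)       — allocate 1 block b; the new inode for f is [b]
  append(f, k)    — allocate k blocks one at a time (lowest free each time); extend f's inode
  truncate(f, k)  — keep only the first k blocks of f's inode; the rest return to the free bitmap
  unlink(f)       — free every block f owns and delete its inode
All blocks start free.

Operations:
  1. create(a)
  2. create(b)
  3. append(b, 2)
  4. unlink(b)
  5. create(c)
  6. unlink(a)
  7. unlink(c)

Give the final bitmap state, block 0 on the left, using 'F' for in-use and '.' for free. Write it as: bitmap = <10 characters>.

[1] create(a) — a=0 (map F.........)
[2] create(b) — a=0 b=1 (map FF........)
[3] append(b, 2) — a=0 b=1,2,3 (map FFFF......)
[4] unlink(b) — a=0 (map F.........)
[5] create(c) — a=0 c=1 (map FF........)
[6] unlink(a) — c=1 (map .F........)
[7] unlink(c) —  (map ..........)

bitmap = ..........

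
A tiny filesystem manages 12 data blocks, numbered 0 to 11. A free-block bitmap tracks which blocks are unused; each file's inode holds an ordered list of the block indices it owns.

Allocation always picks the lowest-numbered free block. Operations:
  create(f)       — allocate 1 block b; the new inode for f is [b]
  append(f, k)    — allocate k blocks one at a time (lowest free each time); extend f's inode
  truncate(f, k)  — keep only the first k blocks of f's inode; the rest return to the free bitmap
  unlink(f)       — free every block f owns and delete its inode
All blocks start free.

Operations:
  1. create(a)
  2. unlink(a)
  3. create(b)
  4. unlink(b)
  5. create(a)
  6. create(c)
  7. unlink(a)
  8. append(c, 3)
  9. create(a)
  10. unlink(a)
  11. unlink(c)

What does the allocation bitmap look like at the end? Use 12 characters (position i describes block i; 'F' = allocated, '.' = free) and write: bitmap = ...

after create(a) → a:[0]  free=[F...........]
after unlink(a) →   free=[............]
after create(b) → b:[0]  free=[F...........]
after unlink(b) →   free=[............]
after create(a) → a:[0]  free=[F...........]
after create(c) → a:[0], c:[1]  free=[FF..........]
after unlink(a) → c:[1]  free=[.F..........]
after append(c, 3) → c:[1, 0, 2, 3]  free=[FFFF........]
after create(a) → a:[4], c:[1, 0, 2, 3]  free=[FFFFF.......]
after unlink(a) → c:[1, 0, 2, 3]  free=[FFFF........]
after unlink(c) →   free=[............]

bitmap = ............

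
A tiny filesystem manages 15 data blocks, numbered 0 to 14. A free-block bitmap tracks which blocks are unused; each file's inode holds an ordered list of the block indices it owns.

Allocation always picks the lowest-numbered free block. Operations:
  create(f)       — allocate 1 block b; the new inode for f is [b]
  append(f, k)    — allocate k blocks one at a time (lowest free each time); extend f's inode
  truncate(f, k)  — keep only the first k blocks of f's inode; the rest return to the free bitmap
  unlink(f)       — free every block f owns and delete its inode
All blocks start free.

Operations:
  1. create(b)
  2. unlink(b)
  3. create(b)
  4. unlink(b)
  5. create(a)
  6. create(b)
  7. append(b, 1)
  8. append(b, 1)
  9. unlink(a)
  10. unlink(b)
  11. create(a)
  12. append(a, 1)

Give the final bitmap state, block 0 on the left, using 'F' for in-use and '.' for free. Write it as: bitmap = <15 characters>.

bitmap = FF.............

create(b): bitmap=F.............. | b=[0]
unlink(b): bitmap=............... | 
create(b): bitmap=F.............. | b=[0]
unlink(b): bitmap=............... | 
create(a): bitmap=F.............. | a=[0]
create(b): bitmap=FF............. | a=[0] b=[1]
append(b, 1): bitmap=FFF............ | a=[0] b=[1, 2]
append(b, 1): bitmap=FFFF........... | a=[0] b=[1, 2, 3]
unlink(a): bitmap=.FFF........... | b=[1, 2, 3]
unlink(b): bitmap=............... | 
create(a): bitmap=F.............. | a=[0]
append(a, 1): bitmap=FF............. | a=[0, 1]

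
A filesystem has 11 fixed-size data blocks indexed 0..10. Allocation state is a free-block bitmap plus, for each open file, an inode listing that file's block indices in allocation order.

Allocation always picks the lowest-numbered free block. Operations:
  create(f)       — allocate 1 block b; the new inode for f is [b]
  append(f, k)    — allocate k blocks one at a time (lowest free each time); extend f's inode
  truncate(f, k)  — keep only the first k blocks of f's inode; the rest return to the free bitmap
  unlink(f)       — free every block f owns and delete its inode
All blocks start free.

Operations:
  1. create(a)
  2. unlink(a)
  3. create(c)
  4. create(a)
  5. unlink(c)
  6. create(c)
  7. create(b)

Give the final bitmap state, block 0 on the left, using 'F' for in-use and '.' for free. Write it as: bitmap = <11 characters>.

after create(a) → a:[0]  free=[F..........]
after unlink(a) →   free=[...........]
after create(c) → c:[0]  free=[F..........]
after create(a) → a:[1], c:[0]  free=[FF.........]
after unlink(c) → a:[1]  free=[.F.........]
after create(c) → a:[1], c:[0]  free=[FF.........]
after create(b) → a:[1], b:[2], c:[0]  free=[FFF........]

bitmap = FFF........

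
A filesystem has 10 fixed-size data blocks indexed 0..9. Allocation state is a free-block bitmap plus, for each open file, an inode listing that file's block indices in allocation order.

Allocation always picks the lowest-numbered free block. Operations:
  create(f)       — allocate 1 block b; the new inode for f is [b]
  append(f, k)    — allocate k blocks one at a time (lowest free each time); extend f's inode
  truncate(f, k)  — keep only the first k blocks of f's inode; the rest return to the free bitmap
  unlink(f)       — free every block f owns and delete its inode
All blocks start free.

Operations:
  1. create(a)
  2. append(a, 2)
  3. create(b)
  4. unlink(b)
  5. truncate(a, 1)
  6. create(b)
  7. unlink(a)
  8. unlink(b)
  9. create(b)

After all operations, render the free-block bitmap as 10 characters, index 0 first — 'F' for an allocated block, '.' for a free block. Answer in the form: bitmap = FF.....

after create(a) → a:[0]  free=[F.........]
after append(a, 2) → a:[0, 1, 2]  free=[FFF.......]
after create(b) → a:[0, 1, 2], b:[3]  free=[FFFF......]
after unlink(b) → a:[0, 1, 2]  free=[FFF.......]
after truncate(a, 1) → a:[0]  free=[F.........]
after create(b) → a:[0], b:[1]  free=[FF........]
after unlink(a) → b:[1]  free=[.F........]
after unlink(b) →   free=[..........]
after create(b) → b:[0]  free=[F.........]

bitmap = F.........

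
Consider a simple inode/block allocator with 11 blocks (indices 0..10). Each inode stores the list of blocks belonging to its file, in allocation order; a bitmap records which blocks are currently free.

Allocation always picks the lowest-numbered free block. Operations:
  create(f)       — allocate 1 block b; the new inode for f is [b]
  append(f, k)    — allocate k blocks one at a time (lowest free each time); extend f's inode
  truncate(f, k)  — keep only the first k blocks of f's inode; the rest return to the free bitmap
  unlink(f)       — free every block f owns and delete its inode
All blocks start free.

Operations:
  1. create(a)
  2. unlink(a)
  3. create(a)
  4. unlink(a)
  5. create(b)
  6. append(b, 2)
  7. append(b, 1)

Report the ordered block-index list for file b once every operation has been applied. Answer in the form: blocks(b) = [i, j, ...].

blocks(b) = [0, 1, 2, 3]

after create(a) → a:[0]  free=[F..........]
after unlink(a) →   free=[...........]
after create(a) → a:[0]  free=[F..........]
after unlink(a) →   free=[...........]
after create(b) → b:[0]  free=[F..........]
after append(b, 2) → b:[0, 1, 2]  free=[FFF........]
after append(b, 1) → b:[0, 1, 2, 3]  free=[FFFF.......]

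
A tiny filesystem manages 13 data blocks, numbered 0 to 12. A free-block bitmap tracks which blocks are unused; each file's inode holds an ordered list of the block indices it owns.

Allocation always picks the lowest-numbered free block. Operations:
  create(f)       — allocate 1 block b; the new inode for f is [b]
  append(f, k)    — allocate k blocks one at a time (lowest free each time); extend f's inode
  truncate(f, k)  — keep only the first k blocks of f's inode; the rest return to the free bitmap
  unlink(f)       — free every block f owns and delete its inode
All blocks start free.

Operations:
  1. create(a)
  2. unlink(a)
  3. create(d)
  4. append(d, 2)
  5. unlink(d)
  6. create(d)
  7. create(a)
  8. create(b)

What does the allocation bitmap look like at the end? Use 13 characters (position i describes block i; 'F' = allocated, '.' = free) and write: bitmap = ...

[1] create(a) — a=0 (map F............)
[2] unlink(a) —  (map .............)
[3] create(d) — d=0 (map F............)
[4] append(d, 2) — d=0,1,2 (map FFF..........)
[5] unlink(d) —  (map .............)
[6] create(d) — d=0 (map F............)
[7] create(a) — a=1 d=0 (map FF...........)
[8] create(b) — a=1 b=2 d=0 (map FFF..........)

bitmap = FFF..........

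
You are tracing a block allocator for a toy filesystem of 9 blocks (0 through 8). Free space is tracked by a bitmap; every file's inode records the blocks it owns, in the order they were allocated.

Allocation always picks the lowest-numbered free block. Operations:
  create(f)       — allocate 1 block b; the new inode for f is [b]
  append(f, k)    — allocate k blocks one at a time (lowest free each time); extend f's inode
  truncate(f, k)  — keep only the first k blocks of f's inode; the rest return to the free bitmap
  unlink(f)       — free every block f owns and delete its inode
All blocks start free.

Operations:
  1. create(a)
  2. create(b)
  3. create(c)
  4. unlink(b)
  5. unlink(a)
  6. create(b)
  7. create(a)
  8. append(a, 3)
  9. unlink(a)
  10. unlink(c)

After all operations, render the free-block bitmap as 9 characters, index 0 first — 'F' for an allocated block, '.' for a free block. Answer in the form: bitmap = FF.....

bitmap = F........

after create(a) → a:[0]  free=[F........]
after create(b) → a:[0], b:[1]  free=[FF.......]
after create(c) → a:[0], b:[1], c:[2]  free=[FFF......]
after unlink(b) → a:[0], c:[2]  free=[F.F......]
after unlink(a) → c:[2]  free=[..F......]
after create(b) → b:[0], c:[2]  free=[F.F......]
after create(a) → a:[1], b:[0], c:[2]  free=[FFF......]
after append(a, 3) → a:[1, 3, 4, 5], b:[0], c:[2]  free=[FFFFFF...]
after unlink(a) → b:[0], c:[2]  free=[F.F......]
after unlink(c) → b:[0]  free=[F........]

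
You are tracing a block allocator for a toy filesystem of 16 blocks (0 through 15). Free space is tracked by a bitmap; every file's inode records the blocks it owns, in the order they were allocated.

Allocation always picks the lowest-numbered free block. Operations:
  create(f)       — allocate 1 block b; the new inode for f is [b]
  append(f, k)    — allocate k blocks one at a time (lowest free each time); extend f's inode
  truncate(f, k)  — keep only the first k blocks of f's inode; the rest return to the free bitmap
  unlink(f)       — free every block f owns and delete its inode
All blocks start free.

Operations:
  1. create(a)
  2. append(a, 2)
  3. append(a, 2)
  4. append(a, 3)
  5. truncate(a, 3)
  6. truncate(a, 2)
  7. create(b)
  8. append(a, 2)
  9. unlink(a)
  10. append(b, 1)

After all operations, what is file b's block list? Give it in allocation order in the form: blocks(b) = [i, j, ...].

after create(a) → a:[0]  free=[F...............]
after append(a, 2) → a:[0, 1, 2]  free=[FFF.............]
after append(a, 2) → a:[0, 1, 2, 3, 4]  free=[FFFFF...........]
after append(a, 3) → a:[0, 1, 2, 3, 4, 5, 6, 7]  free=[FFFFFFFF........]
after truncate(a, 3) → a:[0, 1, 2]  free=[FFF.............]
after truncate(a, 2) → a:[0, 1]  free=[FF..............]
after create(b) → a:[0, 1], b:[2]  free=[FFF.............]
after append(a, 2) → a:[0, 1, 3, 4], b:[2]  free=[FFFFF...........]
after unlink(a) → b:[2]  free=[..F.............]
after append(b, 1) → b:[2, 0]  free=[F.F.............]

blocks(b) = [2, 0]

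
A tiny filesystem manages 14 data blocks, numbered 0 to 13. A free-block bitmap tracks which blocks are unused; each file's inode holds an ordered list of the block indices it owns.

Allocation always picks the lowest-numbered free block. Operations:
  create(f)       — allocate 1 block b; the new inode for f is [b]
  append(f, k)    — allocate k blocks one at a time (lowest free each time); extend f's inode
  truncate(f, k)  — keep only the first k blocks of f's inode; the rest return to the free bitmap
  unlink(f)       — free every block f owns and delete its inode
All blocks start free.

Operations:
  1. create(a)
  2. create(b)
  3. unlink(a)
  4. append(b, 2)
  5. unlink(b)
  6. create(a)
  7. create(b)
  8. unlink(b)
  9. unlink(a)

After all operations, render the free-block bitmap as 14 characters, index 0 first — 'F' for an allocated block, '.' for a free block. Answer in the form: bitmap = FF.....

  1. create(a)  ⇒  F.............  {a→[0]}
  2. create(b)  ⇒  FF............  {a→[0]; b→[1]}
  3. unlink(a)  ⇒  .F............  {b→[1]}
  4. append(b, 2)  ⇒  FFF...........  {b→[1, 0, 2]}
  5. unlink(b)  ⇒  ..............  {}
  6. create(a)  ⇒  F.............  {a→[0]}
  7. create(b)  ⇒  FF............  {a→[0]; b→[1]}
  8. unlink(b)  ⇒  F.............  {a→[0]}
  9. unlink(a)  ⇒  ..............  {}

bitmap = ..............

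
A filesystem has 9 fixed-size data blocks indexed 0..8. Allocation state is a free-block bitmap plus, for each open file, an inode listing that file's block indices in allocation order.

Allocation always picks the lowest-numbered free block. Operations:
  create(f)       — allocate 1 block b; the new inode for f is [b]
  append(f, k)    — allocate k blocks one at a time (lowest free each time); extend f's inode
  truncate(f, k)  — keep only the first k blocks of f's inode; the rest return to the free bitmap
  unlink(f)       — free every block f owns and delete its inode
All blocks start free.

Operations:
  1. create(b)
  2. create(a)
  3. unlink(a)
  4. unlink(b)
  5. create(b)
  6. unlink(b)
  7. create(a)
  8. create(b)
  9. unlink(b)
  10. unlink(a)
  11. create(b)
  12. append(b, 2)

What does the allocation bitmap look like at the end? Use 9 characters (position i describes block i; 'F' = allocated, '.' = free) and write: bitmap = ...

  1. create(b)  ⇒  F........  {b→[0]}
  2. create(a)  ⇒  FF.......  {a→[1]; b→[0]}
  3. unlink(a)  ⇒  F........  {b→[0]}
  4. unlink(b)  ⇒  .........  {}
  5. create(b)  ⇒  F........  {b→[0]}
  6. unlink(b)  ⇒  .........  {}
  7. create(a)  ⇒  F........  {a→[0]}
  8. create(b)  ⇒  FF.......  {a→[0]; b→[1]}
  9. unlink(b)  ⇒  F........  {a→[0]}
  10. unlink(a)  ⇒  .........  {}
  11. create(b)  ⇒  F........  {b→[0]}
  12. append(b, 2)  ⇒  FFF......  {b→[0, 1, 2]}

bitmap = FFF......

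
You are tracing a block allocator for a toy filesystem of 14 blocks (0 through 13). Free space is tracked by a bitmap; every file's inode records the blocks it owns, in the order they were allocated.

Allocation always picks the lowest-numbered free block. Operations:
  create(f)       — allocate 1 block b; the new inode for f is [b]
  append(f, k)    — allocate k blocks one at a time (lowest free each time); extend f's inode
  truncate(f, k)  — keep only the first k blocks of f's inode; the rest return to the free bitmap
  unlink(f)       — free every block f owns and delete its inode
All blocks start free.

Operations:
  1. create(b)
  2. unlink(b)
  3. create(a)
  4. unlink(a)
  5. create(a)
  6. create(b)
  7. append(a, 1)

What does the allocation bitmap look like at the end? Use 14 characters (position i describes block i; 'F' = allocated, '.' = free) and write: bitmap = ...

create(b): bitmap=F............. | b=[0]
unlink(b): bitmap=.............. | 
create(a): bitmap=F............. | a=[0]
unlink(a): bitmap=.............. | 
create(a): bitmap=F............. | a=[0]
create(b): bitmap=FF............ | a=[0] b=[1]
append(a, 1): bitmap=FFF........... | a=[0, 2] b=[1]

bitmap = FFF...........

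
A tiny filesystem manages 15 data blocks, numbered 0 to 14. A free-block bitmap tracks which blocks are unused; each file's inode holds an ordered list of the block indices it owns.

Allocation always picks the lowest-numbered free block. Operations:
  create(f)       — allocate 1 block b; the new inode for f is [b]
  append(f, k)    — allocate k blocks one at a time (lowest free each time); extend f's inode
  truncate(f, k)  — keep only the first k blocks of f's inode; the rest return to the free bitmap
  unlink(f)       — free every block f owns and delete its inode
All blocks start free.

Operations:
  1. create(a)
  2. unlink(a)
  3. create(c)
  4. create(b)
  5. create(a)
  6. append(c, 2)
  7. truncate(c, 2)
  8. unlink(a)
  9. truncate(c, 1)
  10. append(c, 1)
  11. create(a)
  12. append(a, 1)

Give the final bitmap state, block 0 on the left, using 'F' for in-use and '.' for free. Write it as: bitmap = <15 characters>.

  1. create(a)  ⇒  F..............  {a→[0]}
  2. unlink(a)  ⇒  ...............  {}
  3. create(c)  ⇒  F..............  {c→[0]}
  4. create(b)  ⇒  FF.............  {b→[1]; c→[0]}
  5. create(a)  ⇒  FFF............  {a→[2]; b→[1]; c→[0]}
  6. append(c, 2)  ⇒  FFFFF..........  {a→[2]; b→[1]; c→[0, 3, 4]}
  7. truncate(c, 2)  ⇒  FFFF...........  {a→[2]; b→[1]; c→[0, 3]}
  8. unlink(a)  ⇒  FF.F...........  {b→[1]; c→[0, 3]}
  9. truncate(c, 1)  ⇒  FF.............  {b→[1]; c→[0]}
  10. append(c, 1)  ⇒  FFF............  {b→[1]; c→[0, 2]}
  11. create(a)  ⇒  FFFF...........  {a→[3]; b→[1]; c→[0, 2]}
  12. append(a, 1)  ⇒  FFFFF..........  {a→[3, 4]; b→[1]; c→[0, 2]}

bitmap = FFFFF..........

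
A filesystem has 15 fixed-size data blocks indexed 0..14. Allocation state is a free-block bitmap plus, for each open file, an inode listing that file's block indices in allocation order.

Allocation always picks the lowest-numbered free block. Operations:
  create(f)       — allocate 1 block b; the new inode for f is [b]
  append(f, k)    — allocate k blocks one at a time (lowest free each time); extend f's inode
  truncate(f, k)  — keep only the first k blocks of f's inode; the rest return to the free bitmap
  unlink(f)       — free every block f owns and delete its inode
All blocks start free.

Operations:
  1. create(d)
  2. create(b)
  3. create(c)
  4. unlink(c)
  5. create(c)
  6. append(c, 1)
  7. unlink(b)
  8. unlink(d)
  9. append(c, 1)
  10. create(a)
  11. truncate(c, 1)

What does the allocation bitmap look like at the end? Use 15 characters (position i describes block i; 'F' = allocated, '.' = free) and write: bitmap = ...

bitmap = .FF............

  1. create(d)  ⇒  F..............  {d→[0]}
  2. create(b)  ⇒  FF.............  {b→[1]; d→[0]}
  3. create(c)  ⇒  FFF............  {b→[1]; c→[2]; d→[0]}
  4. unlink(c)  ⇒  FF.............  {b→[1]; d→[0]}
  5. create(c)  ⇒  FFF............  {b→[1]; c→[2]; d→[0]}
  6. append(c, 1)  ⇒  FFFF...........  {b→[1]; c→[2, 3]; d→[0]}
  7. unlink(b)  ⇒  F.FF...........  {c→[2, 3]; d→[0]}
  8. unlink(d)  ⇒  ..FF...........  {c→[2, 3]}
  9. append(c, 1)  ⇒  F.FF...........  {c→[2, 3, 0]}
  10. create(a)  ⇒  FFFF...........  {a→[1]; c→[2, 3, 0]}
  11. truncate(c, 1)  ⇒  .FF............  {a→[1]; c→[2]}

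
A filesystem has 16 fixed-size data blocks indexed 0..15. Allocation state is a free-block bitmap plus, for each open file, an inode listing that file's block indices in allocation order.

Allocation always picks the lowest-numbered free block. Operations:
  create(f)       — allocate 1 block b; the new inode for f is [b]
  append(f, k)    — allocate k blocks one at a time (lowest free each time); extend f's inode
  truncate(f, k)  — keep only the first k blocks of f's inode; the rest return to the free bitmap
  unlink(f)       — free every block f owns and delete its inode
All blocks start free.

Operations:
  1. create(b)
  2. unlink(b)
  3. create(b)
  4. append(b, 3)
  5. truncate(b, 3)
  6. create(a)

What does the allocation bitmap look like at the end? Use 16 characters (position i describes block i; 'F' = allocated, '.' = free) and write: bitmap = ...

bitmap = FFFF............

[1] create(b) — b=0 (map F...............)
[2] unlink(b) —  (map ................)
[3] create(b) — b=0 (map F...............)
[4] append(b, 3) — b=0,1,2,3 (map FFFF............)
[5] truncate(b, 3) — b=0,1,2 (map FFF.............)
[6] create(a) — a=3 b=0,1,2 (map FFFF............)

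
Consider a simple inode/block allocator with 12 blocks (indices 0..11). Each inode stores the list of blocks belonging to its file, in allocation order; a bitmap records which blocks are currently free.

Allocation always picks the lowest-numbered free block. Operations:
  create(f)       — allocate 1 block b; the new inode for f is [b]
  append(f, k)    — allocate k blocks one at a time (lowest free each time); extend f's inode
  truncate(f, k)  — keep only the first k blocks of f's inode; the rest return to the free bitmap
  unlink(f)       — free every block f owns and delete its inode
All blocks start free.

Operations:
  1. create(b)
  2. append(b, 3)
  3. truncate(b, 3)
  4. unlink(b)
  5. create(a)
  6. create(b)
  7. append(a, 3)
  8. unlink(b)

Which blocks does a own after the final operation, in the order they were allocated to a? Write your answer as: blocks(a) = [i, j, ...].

[1] create(b) — b=0 (map F...........)
[2] append(b, 3) — b=0,1,2,3 (map FFFF........)
[3] truncate(b, 3) — b=0,1,2 (map FFF.........)
[4] unlink(b) —  (map ............)
[5] create(a) — a=0 (map F...........)
[6] create(b) — a=0 b=1 (map FF..........)
[7] append(a, 3) — a=0,2,3,4 b=1 (map FFFFF.......)
[8] unlink(b) — a=0,2,3,4 (map F.FFF.......)

blocks(a) = [0, 2, 3, 4]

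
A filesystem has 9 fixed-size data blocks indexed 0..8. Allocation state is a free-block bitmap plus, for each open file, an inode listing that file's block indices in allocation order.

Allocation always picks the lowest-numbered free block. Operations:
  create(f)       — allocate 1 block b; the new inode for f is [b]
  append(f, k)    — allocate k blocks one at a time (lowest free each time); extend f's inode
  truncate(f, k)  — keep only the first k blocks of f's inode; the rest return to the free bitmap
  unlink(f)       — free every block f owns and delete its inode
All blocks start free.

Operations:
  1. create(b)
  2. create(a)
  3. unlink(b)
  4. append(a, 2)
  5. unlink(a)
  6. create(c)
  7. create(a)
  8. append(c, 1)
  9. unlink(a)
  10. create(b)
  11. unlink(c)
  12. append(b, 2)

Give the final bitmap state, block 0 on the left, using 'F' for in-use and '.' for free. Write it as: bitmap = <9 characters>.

[1] create(b) — b=0 (map F........)
[2] create(a) — a=1 b=0 (map FF.......)
[3] unlink(b) — a=1 (map .F.......)
[4] append(a, 2) — a=1,0,2 (map FFF......)
[5] unlink(a) —  (map .........)
[6] create(c) — c=0 (map F........)
[7] create(a) — a=1 c=0 (map FF.......)
[8] append(c, 1) — a=1 c=0,2 (map FFF......)
[9] unlink(a) — c=0,2 (map F.F......)
[10] create(b) — b=1 c=0,2 (map FFF......)
[11] unlink(c) — b=1 (map .F.......)
[12] append(b, 2) — b=1,0,2 (map FFF......)

bitmap = FFF......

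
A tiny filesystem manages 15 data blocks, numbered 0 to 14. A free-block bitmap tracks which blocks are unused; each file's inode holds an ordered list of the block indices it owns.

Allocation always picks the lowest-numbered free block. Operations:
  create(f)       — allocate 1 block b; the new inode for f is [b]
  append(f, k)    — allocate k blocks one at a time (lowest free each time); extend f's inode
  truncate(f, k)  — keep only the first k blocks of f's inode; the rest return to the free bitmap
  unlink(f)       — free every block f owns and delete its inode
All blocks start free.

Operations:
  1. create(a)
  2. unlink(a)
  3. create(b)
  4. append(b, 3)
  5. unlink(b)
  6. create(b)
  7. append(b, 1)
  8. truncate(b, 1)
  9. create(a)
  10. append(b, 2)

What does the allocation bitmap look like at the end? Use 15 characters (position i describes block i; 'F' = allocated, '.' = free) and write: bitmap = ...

after create(a) → a:[0]  free=[F..............]
after unlink(a) →   free=[...............]
after create(b) → b:[0]  free=[F..............]
after append(b, 3) → b:[0, 1, 2, 3]  free=[FFFF...........]
after unlink(b) →   free=[...............]
after create(b) → b:[0]  free=[F..............]
after append(b, 1) → b:[0, 1]  free=[FF.............]
after truncate(b, 1) → b:[0]  free=[F..............]
after create(a) → a:[1], b:[0]  free=[FF.............]
after append(b, 2) → a:[1], b:[0, 2, 3]  free=[FFFF...........]

bitmap = FFFF...........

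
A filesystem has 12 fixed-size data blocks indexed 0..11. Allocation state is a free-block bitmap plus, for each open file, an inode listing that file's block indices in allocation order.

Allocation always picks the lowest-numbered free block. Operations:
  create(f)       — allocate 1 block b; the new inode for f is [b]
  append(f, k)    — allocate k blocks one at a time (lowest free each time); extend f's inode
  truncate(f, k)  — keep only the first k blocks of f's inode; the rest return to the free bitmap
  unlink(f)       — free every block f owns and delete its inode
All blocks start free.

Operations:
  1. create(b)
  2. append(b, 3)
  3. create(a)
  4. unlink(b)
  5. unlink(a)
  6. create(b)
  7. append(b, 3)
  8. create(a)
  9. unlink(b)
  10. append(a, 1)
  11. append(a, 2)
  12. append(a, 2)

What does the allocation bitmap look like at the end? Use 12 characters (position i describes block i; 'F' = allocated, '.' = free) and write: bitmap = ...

bitmap = FFFFFF......

create(b): bitmap=F........... | b=[0]
append(b, 3): bitmap=FFFF........ | b=[0, 1, 2, 3]
create(a): bitmap=FFFFF....... | a=[4] b=[0, 1, 2, 3]
unlink(b): bitmap=....F....... | a=[4]
unlink(a): bitmap=............ | 
create(b): bitmap=F........... | b=[0]
append(b, 3): bitmap=FFFF........ | b=[0, 1, 2, 3]
create(a): bitmap=FFFFF....... | a=[4] b=[0, 1, 2, 3]
unlink(b): bitmap=....F....... | a=[4]
append(a, 1): bitmap=F...F....... | a=[4, 0]
append(a, 2): bitmap=FFF.F....... | a=[4, 0, 1, 2]
append(a, 2): bitmap=FFFFFF...... | a=[4, 0, 1, 2, 3, 5]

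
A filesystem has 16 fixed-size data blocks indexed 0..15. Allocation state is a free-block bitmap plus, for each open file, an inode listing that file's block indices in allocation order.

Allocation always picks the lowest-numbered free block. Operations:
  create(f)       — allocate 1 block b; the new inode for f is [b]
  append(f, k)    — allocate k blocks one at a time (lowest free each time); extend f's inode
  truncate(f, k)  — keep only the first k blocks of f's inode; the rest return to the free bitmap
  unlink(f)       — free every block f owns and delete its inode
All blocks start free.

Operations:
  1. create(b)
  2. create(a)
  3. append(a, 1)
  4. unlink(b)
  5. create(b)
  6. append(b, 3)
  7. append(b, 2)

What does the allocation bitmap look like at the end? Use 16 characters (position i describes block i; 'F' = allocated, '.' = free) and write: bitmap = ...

bitmap = FFFFFFFF........

  1. create(b)  ⇒  F...............  {b→[0]}
  2. create(a)  ⇒  FF..............  {a→[1]; b→[0]}
  3. append(a, 1)  ⇒  FFF.............  {a→[1, 2]; b→[0]}
  4. unlink(b)  ⇒  .FF.............  {a→[1, 2]}
  5. create(b)  ⇒  FFF.............  {a→[1, 2]; b→[0]}
  6. append(b, 3)  ⇒  FFFFFF..........  {a→[1, 2]; b→[0, 3, 4, 5]}
  7. append(b, 2)  ⇒  FFFFFFFF........  {a→[1, 2]; b→[0, 3, 4, 5, 6, 7]}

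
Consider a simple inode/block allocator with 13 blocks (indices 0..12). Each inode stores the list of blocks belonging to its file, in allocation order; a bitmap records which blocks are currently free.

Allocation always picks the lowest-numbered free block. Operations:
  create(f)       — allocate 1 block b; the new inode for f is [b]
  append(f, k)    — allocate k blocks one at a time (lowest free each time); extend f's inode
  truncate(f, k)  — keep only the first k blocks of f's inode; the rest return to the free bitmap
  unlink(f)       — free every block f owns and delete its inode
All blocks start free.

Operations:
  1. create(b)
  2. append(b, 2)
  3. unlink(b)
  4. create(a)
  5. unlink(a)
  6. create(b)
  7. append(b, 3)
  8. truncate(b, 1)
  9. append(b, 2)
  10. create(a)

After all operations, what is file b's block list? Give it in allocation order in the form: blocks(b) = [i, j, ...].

after create(b) → b:[0]  free=[F............]
after append(b, 2) → b:[0, 1, 2]  free=[FFF..........]
after unlink(b) →   free=[.............]
after create(a) → a:[0]  free=[F............]
after unlink(a) →   free=[.............]
after create(b) → b:[0]  free=[F............]
after append(b, 3) → b:[0, 1, 2, 3]  free=[FFFF.........]
after truncate(b, 1) → b:[0]  free=[F............]
after append(b, 2) → b:[0, 1, 2]  free=[FFF..........]
after create(a) → a:[3], b:[0, 1, 2]  free=[FFFF.........]

blocks(b) = [0, 1, 2]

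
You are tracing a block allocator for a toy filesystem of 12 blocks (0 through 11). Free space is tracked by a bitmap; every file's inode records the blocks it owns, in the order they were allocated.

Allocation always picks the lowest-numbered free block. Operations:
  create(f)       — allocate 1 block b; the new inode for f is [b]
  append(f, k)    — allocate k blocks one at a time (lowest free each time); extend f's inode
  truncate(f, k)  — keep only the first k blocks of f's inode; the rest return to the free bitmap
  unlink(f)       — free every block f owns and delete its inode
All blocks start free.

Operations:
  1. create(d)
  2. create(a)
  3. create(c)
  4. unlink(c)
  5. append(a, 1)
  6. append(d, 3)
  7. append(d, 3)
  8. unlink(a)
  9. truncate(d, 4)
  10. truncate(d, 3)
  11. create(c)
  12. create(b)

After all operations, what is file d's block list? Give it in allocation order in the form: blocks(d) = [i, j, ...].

create(d): bitmap=F........... | d=[0]
create(a): bitmap=FF.......... | a=[1] d=[0]
create(c): bitmap=FFF......... | a=[1] c=[2] d=[0]
unlink(c): bitmap=FF.......... | a=[1] d=[0]
append(a, 1): bitmap=FFF......... | a=[1, 2] d=[0]
append(d, 3): bitmap=FFFFFF...... | a=[1, 2] d=[0, 3, 4, 5]
append(d, 3): bitmap=FFFFFFFFF... | a=[1, 2] d=[0, 3, 4, 5, 6, 7, 8]
unlink(a): bitmap=F..FFFFFF... | d=[0, 3, 4, 5, 6, 7, 8]
truncate(d, 4): bitmap=F..FFF...... | d=[0, 3, 4, 5]
truncate(d, 3): bitmap=F..FF....... | d=[0, 3, 4]
create(c): bitmap=FF.FF....... | c=[1] d=[0, 3, 4]
create(b): bitmap=FFFFF....... | b=[2] c=[1] d=[0, 3, 4]

blocks(d) = [0, 3, 4]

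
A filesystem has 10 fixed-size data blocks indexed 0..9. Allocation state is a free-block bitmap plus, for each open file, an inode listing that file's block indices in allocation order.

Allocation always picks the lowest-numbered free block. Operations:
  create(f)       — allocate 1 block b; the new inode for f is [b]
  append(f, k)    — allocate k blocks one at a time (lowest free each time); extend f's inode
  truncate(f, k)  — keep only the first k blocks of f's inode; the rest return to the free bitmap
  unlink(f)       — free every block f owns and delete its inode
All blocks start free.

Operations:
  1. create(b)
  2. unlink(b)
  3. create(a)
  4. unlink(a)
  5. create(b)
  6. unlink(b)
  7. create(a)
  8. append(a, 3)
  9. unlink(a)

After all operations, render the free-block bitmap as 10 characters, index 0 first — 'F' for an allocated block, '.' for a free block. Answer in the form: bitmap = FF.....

bitmap = ..........

create(b): bitmap=F......... | b=[0]
unlink(b): bitmap=.......... | 
create(a): bitmap=F......... | a=[0]
unlink(a): bitmap=.......... | 
create(b): bitmap=F......... | b=[0]
unlink(b): bitmap=.......... | 
create(a): bitmap=F......... | a=[0]
append(a, 3): bitmap=FFFF...... | a=[0, 1, 2, 3]
unlink(a): bitmap=.......... | 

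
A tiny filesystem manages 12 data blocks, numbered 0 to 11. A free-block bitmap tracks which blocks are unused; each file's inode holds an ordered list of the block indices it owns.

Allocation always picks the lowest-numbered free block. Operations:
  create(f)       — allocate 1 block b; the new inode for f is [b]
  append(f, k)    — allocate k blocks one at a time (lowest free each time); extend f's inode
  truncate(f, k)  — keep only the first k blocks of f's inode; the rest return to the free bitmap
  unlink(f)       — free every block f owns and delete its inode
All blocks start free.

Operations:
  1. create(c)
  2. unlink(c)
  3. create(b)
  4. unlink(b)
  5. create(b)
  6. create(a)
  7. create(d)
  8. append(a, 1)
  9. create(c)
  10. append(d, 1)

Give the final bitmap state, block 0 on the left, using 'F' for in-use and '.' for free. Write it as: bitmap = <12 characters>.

  1. create(c)  ⇒  F...........  {c→[0]}
  2. unlink(c)  ⇒  ............  {}
  3. create(b)  ⇒  F...........  {b→[0]}
  4. unlink(b)  ⇒  ............  {}
  5. create(b)  ⇒  F...........  {b→[0]}
  6. create(a)  ⇒  FF..........  {a→[1]; b→[0]}
  7. create(d)  ⇒  FFF.........  {a→[1]; b→[0]; d→[2]}
  8. append(a, 1)  ⇒  FFFF........  {a→[1, 3]; b→[0]; d→[2]}
  9. create(c)  ⇒  FFFFF.......  {a→[1, 3]; b→[0]; c→[4]; d→[2]}
  10. append(d, 1)  ⇒  FFFFFF......  {a→[1, 3]; b→[0]; c→[4]; d→[2, 5]}

bitmap = FFFFFF......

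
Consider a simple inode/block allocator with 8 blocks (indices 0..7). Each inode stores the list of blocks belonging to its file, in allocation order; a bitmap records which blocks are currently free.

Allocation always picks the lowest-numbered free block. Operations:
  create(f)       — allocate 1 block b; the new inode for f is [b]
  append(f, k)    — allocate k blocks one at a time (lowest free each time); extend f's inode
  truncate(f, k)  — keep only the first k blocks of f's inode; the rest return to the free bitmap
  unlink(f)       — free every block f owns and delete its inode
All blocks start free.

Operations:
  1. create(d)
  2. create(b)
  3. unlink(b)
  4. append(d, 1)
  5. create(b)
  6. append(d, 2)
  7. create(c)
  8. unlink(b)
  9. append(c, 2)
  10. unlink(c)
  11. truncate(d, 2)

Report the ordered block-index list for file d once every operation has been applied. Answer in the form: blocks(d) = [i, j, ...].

blocks(d) = [0, 1]

after create(d) → d:[0]  free=[F.......]
after create(b) → b:[1], d:[0]  free=[FF......]
after unlink(b) → d:[0]  free=[F.......]
after append(d, 1) → d:[0, 1]  free=[FF......]
after create(b) → b:[2], d:[0, 1]  free=[FFF.....]
after append(d, 2) → b:[2], d:[0, 1, 3, 4]  free=[FFFFF...]
after create(c) → b:[2], c:[5], d:[0, 1, 3, 4]  free=[FFFFFF..]
after unlink(b) → c:[5], d:[0, 1, 3, 4]  free=[FF.FFF..]
after append(c, 2) → c:[5, 2, 6], d:[0, 1, 3, 4]  free=[FFFFFFF.]
after unlink(c) → d:[0, 1, 3, 4]  free=[FF.FF...]
after truncate(d, 2) → d:[0, 1]  free=[FF......]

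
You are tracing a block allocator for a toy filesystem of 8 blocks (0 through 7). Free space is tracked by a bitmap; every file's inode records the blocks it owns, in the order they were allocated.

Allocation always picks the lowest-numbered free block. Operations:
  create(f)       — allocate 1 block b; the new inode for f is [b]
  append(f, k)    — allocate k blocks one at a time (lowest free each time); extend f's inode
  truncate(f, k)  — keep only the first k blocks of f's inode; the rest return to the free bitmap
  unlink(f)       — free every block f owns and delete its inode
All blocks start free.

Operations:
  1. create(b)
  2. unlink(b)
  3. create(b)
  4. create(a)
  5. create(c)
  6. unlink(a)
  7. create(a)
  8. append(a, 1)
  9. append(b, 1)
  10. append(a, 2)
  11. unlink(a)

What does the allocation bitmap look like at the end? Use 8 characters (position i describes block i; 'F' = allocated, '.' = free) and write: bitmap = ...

[1] create(b) — b=0 (map F.......)
[2] unlink(b) —  (map ........)
[3] create(b) — b=0 (map F.......)
[4] create(a) — a=1 b=0 (map FF......)
[5] create(c) — a=1 b=0 c=2 (map FFF.....)
[6] unlink(a) — b=0 c=2 (map F.F.....)
[7] create(a) — a=1 b=0 c=2 (map FFF.....)
[8] append(a, 1) — a=1,3 b=0 c=2 (map FFFF....)
[9] append(b, 1) — a=1,3 b=0,4 c=2 (map FFFFF...)
[10] append(a, 2) — a=1,3,5,6 b=0,4 c=2 (map FFFFFFF.)
[11] unlink(a) — b=0,4 c=2 (map F.F.F...)

bitmap = F.F.F...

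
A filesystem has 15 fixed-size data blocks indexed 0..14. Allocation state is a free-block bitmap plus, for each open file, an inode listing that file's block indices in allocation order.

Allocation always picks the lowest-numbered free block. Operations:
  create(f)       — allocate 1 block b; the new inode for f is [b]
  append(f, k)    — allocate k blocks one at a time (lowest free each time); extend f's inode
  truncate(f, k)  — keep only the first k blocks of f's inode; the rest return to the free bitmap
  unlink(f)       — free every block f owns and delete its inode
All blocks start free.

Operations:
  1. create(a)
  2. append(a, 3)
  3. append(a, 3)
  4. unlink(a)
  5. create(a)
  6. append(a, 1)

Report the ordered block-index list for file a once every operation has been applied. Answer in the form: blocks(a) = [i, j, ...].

after create(a) → a:[0]  free=[F..............]
after append(a, 3) → a:[0, 1, 2, 3]  free=[FFFF...........]
after append(a, 3) → a:[0, 1, 2, 3, 4, 5, 6]  free=[FFFFFFF........]
after unlink(a) →   free=[...............]
after create(a) → a:[0]  free=[F..............]
after append(a, 1) → a:[0, 1]  free=[FF.............]

blocks(a) = [0, 1]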